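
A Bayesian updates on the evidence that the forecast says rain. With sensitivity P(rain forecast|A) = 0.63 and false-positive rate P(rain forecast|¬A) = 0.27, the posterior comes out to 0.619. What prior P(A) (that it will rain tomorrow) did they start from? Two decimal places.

P(A) = 0.41

In odds form, posterior odds = prior odds × likelihood ratio, so prior odds = posterior odds ÷ LR.
Posterior odds = 0.619/(1−0.619) = 1.6247. LR = 0.63/0.27 = 2.3333.
Prior odds = 1.6247/2.3333 = 0.6963, so P(A) = 0.6963/(1+0.6963) ≈ 0.41.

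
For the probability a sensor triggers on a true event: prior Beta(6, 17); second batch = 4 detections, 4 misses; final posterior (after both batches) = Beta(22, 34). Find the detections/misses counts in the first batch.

Sequential conjugate updates are equivalent to a single update on the pooled data, so total successes = posterior α − prior α and total failures = posterior β − prior β.
Total across both batches: 22−6=16 detections, 34−17=17 misses.
Subtract the second batch: 16−4=12 detections and 17−4=13 misses.

12 detections and 13 misses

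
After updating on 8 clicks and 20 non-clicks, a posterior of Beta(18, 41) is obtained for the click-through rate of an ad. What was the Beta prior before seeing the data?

Under Beta–binomial conjugacy the posterior parameters are (α+s, β+f).
Subtract the data counts: 18−8=10, 41−20=21.

Beta(10, 21)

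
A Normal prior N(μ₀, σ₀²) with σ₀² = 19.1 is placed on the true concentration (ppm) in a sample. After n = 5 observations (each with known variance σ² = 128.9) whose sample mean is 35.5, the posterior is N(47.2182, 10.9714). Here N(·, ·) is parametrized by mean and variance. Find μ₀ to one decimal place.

μ₀ = 55.9

The posterior mean is a precision-weighted average: μ_n = (τ₀μ₀ + τ_data·x̄)/(τ₀+τ_data), with τ₀=1/σ₀² and τ_data=n/σ².
Here τ₀ = 1/19.1 = 0.052356 and τ_data = 5/128.9 = 0.038790, so τ_n = 0.091146.
Rearranging for μ₀: μ₀ = (μ_n·τ_n − τ_data·x̄)/τ₀ = (47.2182·0.091146 − 0.038790·35.5) / 0.052356 = 2.926705/0.052356 ≈ 55.9.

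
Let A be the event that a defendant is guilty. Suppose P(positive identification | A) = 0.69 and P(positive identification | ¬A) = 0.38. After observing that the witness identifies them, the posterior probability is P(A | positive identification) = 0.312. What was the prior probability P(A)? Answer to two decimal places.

Bayes' rule in odds form gives O(A|E) = O(A)·[P(E|A)/P(E|¬A)], hence O(A) = O(A|E)/LR.
Posterior odds = 0.312/(1−0.312) = 0.4535. LR = 0.69/0.38 = 1.8158.
Prior odds = 0.4535/1.8158 = 0.2498, so P(A) = 0.2498/(1+0.2498) ≈ 0.20.

P(A) = 0.20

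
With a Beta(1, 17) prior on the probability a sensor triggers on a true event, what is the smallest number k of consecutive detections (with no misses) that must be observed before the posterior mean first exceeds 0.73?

After k detections and 0 misses the posterior is Beta(1+k, 17), with mean (1+k)/(1+17+k).
Set (1+k)/(18+k) > 0.73 and solve: k > (0.73·18 − 1)/(1 − 0.73) = 44.963.
The smallest integer exceeding 44.963 is 45, and checking k=45: (46)/(63) = 0.7302 > 0.73.

k = 45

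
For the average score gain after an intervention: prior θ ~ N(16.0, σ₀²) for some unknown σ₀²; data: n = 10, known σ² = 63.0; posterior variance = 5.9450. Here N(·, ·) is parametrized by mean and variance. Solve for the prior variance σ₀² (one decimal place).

σ₀² = 105.5

Posterior precision equals prior precision plus data precision: 1/σ_n² = 1/σ₀² + n/σ².
So 1/σ₀² = 1/5.9450 − 10/63.0 = 0.168209 − 0.158730 = 0.009479.
Hence σ₀² = 1/0.009479 ≈ 105.5.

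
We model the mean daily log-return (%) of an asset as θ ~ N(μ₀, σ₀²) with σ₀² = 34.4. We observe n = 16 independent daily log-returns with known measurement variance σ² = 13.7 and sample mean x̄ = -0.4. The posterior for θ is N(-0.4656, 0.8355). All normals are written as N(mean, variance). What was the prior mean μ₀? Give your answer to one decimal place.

With known observation variance, the Normal–Normal posterior has precision τ_n = τ₀ + n/σ² and mean μ_n = (τ₀μ₀ + (n/σ²)x̄)/τ_n.
Here τ₀ = 1/34.4 = 0.029070 and τ_data = 16/13.7 = 1.167883, so τ_n = 1.196953.
Rearranging for μ₀: μ₀ = (μ_n·τ_n − τ_data·x̄)/τ₀ = (-0.4656·1.196953 − 1.167883·-0.4) / 0.029070 = -0.090148/0.029070 ≈ -3.1.

μ₀ = -3.1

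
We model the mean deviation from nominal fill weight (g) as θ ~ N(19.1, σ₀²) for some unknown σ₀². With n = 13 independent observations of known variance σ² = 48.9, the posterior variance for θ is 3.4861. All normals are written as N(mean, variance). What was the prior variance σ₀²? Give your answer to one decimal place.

Posterior precision equals prior precision plus data precision: 1/σ_n² = 1/σ₀² + n/σ².
So 1/σ₀² = 1/3.4861 − 13/48.9 = 0.286854 − 0.265849 = 0.021005.
Hence σ₀² = 1/0.021005 ≈ 47.6.

σ₀² = 47.6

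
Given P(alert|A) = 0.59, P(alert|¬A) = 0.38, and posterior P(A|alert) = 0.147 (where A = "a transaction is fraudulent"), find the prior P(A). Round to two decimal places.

P(A) = 0.10

Bayes' rule in odds form gives O(A|E) = O(A)·[P(E|A)/P(E|¬A)], hence O(A) = O(A|E)/LR.
Posterior odds = 0.147/(1−0.147) = 0.1723. LR = 0.59/0.38 = 1.5526.
Prior odds = 0.1723/1.5526 = 0.1110, so P(A) = 0.1110/(1+0.1110) ≈ 0.10.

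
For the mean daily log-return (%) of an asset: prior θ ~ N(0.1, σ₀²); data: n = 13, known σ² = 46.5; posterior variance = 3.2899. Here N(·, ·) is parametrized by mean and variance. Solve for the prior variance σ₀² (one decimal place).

Posterior precision equals prior precision plus data precision: 1/σ_n² = 1/σ₀² + n/σ².
So 1/σ₀² = 1/3.2899 − 13/46.5 = 0.303961 − 0.279570 = 0.024391.
Hence σ₀² = 1/0.024391 ≈ 41.0.

σ₀² = 41.0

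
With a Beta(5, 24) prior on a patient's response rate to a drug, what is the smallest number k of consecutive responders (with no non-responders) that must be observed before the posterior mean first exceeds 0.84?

After k responders and 0 non-responders the posterior is Beta(5+k, 24), with mean (5+k)/(5+24+k).
Set (5+k)/(29+k) > 0.84 and solve: k > (0.84·29 − 5)/(1 − 0.84) = 121.000.
The smallest integer exceeding 121.000 is 122, and checking k=122: (127)/(151) = 0.8411 > 0.84.

k = 122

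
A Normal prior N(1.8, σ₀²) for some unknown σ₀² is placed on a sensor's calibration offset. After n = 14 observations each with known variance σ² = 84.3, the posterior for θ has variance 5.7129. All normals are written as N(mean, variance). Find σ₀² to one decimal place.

σ₀² = 111.5

Posterior precision equals prior precision plus data precision: 1/σ_n² = 1/σ₀² + n/σ².
So 1/σ₀² = 1/5.7129 − 14/84.3 = 0.175042 − 0.166074 = 0.008968.
Hence σ₀² = 1/0.008968 ≈ 111.5.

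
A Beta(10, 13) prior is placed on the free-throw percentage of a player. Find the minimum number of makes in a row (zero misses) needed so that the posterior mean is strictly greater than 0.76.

k = 32

After k makes and 0 misses the posterior is Beta(10+k, 13), with mean (10+k)/(10+13+k).
Set (10+k)/(23+k) > 0.76 and solve: k > (0.76·23 − 10)/(1 − 0.76) = 31.167.
The smallest integer exceeding 31.167 is 32.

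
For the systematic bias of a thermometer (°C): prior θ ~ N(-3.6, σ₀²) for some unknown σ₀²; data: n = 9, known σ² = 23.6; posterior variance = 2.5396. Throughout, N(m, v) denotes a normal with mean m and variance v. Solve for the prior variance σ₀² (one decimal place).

For the Normal–Normal model with known σ², precisions add: τ_n = τ₀ + n/σ².
So 1/σ₀² = 1/2.5396 − 9/23.6 = 0.393763 − 0.381356 = 0.012407.
Hence σ₀² = 1/0.012407 ≈ 80.6.

σ₀² = 80.6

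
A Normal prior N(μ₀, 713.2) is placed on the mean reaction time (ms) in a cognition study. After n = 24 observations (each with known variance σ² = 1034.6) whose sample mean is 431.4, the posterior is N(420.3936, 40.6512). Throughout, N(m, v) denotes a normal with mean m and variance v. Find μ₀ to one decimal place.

With known observation variance, the Normal–Normal posterior has precision τ_n = τ₀ + n/σ² and mean μ_n = (τ₀μ₀ + (n/σ²)x̄)/τ_n.
Here τ₀ = 1/713.2 = 0.001402 and τ_data = 24/1034.6 = 0.023197, so τ_n = 0.024599.
Rearranging for μ₀: μ₀ = (μ_n·τ_n − τ_data·x̄)/τ₀ = (420.3936·0.024599 − 0.023197·431.4) / 0.001402 = 0.334076/0.001402 ≈ 238.3.

μ₀ = 238.3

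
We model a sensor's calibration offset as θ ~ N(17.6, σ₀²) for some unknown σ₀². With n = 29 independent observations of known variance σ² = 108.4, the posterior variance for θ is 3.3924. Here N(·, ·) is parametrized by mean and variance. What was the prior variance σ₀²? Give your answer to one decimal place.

σ₀² = 36.7

For the Normal–Normal model with known σ², precisions add: τ_n = τ₀ + n/σ².
So 1/σ₀² = 1/3.3924 − 29/108.4 = 0.294777 − 0.267528 = 0.027249.
Hence σ₀² = 1/0.027249 ≈ 36.7.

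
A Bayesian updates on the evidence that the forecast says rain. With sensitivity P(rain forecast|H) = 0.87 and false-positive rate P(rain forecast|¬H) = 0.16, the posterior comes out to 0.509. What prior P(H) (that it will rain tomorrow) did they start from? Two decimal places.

In odds form, posterior odds = prior odds × likelihood ratio, so prior odds = posterior odds ÷ LR.
Posterior odds = 0.509/(1−0.509) = 1.0367. LR = 0.87/0.16 = 5.4375.
Prior odds = 1.0367/5.4375 = 0.1907, so P(H) = 0.1907/(1+0.1907) ≈ 0.16.

P(H) = 0.16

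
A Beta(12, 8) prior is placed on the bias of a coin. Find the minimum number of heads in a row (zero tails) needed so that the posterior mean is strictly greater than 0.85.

k = 34

After k heads and 0 tails the posterior is Beta(12+k, 8), with mean (12+k)/(12+8+k).
Set (12+k)/(20+k) > 0.85 and solve: k > (0.85·20 − 12)/(1 − 0.85) = 33.333.
The smallest integer exceeding 33.333 is 34, and checking k=34: (46)/(54) = 0.8519 > 0.85.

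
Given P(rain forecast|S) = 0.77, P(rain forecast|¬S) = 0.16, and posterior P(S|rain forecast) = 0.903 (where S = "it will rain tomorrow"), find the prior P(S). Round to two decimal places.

P(S) = 0.66

Bayes' rule in odds form gives O(S|E) = O(S)·[P(E|S)/P(E|¬S)], hence O(S) = O(S|E)/LR.
Posterior odds = 0.903/(1−0.903) = 9.3093. LR = 0.77/0.16 = 4.8125.
Prior odds = 9.3093/4.8125 = 1.9344, so P(S) = 1.9344/(1+1.9344) ≈ 0.66.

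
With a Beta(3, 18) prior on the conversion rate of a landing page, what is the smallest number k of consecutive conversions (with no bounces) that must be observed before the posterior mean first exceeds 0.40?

After k conversions and 0 bounces the posterior is Beta(3+k, 18), with mean (3+k)/(3+18+k).
Set (3+k)/(21+k) > 0.40 and solve: k > (0.40·21 − 3)/(1 − 0.40) = 9.000.
The smallest integer exceeding 9.000 is 10.

k = 10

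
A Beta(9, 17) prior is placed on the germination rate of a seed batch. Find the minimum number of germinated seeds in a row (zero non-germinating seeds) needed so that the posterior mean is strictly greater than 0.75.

k = 43

After k germinated seeds and 0 non-germinating seeds the posterior is Beta(9+k, 17), with mean (9+k)/(9+17+k).
Set (9+k)/(26+k) > 0.75 and solve: k > (0.75·26 − 9)/(1 − 0.75) = 42.000.
The smallest integer exceeding 42.000 is 43.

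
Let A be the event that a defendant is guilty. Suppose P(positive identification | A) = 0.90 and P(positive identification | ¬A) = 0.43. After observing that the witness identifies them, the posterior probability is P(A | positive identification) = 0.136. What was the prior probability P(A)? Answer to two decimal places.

Bayes' rule in odds form gives O(A|E) = O(A)·[P(E|A)/P(E|¬A)], hence O(A) = O(A|E)/LR.
Posterior odds = 0.136/(1−0.136) = 0.1574. LR = 0.90/0.43 = 2.0930.
Prior odds = 0.1574/2.0930 = 0.0752, so P(A) = 0.0752/(1+0.0752) ≈ 0.07.

P(A) = 0.07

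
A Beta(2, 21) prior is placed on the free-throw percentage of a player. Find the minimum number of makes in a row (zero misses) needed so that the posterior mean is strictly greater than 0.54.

After k makes and 0 misses the posterior is Beta(2+k, 21), with mean (2+k)/(2+21+k).
Set (2+k)/(23+k) > 0.54 and solve: k > (0.54·23 − 2)/(1 − 0.54) = 22.652.
The smallest integer exceeding 22.652 is 23, and checking k=23: (25)/(46) = 0.5435 > 0.54.

k = 23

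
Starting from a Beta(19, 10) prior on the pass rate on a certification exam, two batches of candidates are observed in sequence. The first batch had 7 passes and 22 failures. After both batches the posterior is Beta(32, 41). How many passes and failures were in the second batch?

6 passes and 9 failures

Because Beta–binomial updating is additive in the counts, the combined data contributed (α_post−α_prior, β_post−β_prior) successes and failures.
Total across both batches: 32−19=13 passes, 41−10=31 failures.
Subtract the first batch: 13−7=6 passes and 31−22=9 failures.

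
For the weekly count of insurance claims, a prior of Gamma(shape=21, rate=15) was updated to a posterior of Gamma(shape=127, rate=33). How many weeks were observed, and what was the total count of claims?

n = 18 weeks with total 106 claims

Gamma–Poisson conjugacy: posterior shape = α + Σxᵢ, posterior rate = β + n.
Matching: Σxᵢ = 127 − 21 = 106 and n = 33 − 15 = 18.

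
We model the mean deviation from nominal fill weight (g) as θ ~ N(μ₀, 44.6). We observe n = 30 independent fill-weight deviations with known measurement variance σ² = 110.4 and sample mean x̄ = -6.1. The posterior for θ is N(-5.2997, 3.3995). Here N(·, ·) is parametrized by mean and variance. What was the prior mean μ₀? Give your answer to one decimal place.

μ₀ = 4.4

The posterior mean is a precision-weighted average: μ_n = (τ₀μ₀ + τ_data·x̄)/(τ₀+τ_data), with τ₀=1/σ₀² and τ_data=n/σ².
Here τ₀ = 1/44.6 = 0.022422 and τ_data = 30/110.4 = 0.271739, so τ_n = 0.294161.
Rearranging for μ₀: μ₀ = (μ_n·τ_n − τ_data·x̄)/τ₀ = (-5.2997·0.294161 − 0.271739·-6.1) / 0.022422 = 0.098643/0.022422 ≈ 4.4.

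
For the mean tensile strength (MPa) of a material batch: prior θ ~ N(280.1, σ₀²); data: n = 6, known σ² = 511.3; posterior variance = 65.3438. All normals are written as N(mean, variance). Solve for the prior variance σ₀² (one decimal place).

σ₀² = 280.2

Posterior precision equals prior precision plus data precision: 1/σ_n² = 1/σ₀² + n/σ².
So 1/σ₀² = 1/65.3438 − 6/511.3 = 0.015304 − 0.011735 = 0.003569.
Hence σ₀² = 1/0.003569 ≈ 280.2.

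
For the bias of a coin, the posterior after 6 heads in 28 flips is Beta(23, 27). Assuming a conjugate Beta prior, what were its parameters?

Beta(17, 5)

Beta is conjugate to the binomial likelihood: posterior = Beta(α+s, β+f).
So α = 23 − 6 = 17 and β = 27 − 22 = 5.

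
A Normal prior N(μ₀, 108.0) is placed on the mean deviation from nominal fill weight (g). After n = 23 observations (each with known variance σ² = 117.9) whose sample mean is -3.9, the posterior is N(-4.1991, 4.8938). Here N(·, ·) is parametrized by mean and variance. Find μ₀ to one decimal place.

With known observation variance, the Normal–Normal posterior has precision τ_n = τ₀ + n/σ² and mean μ_n = (τ₀μ₀ + (n/σ²)x̄)/τ_n.
Here τ₀ = 1/108.0 = 0.009259 and τ_data = 23/117.9 = 0.195081, so τ_n = 0.204340.
Rearranging for μ₀: μ₀ = (μ_n·τ_n − τ_data·x̄)/τ₀ = (-4.1991·0.204340 − 0.195081·-3.9) / 0.009259 = -0.097228/0.009259 ≈ -10.5.

μ₀ = -10.5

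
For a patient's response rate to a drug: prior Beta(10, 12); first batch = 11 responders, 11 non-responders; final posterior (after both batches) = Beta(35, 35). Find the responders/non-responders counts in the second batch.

14 responders and 12 non-responders

Sequential conjugate updates are equivalent to a single update on the pooled data, so total successes = posterior α − prior α and total failures = posterior β − prior β.
Total across both batches: 35−10=25 responders, 35−12=23 non-responders.
Subtract the first batch: 25−11=14 responders and 23−11=12 non-responders.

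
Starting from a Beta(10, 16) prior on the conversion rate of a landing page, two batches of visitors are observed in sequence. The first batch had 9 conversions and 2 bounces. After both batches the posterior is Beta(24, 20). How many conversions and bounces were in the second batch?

Sequential conjugate updates are equivalent to a single update on the pooled data, so total successes = posterior α − prior α and total failures = posterior β − prior β.
Total across both batches: 24−10=14 conversions, 20−16=4 bounces.
Subtract the first batch: 14−9=5 conversions and 4−2=2 bounces.

5 conversions and 2 bounces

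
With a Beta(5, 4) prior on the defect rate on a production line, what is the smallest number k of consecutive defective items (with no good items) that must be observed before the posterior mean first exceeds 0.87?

k = 22

After k defective items and 0 good items the posterior is Beta(5+k, 4), with mean (5+k)/(5+4+k).
Set (5+k)/(9+k) > 0.87 and solve: k > (0.87·9 − 5)/(1 − 0.87) = 21.769.
The smallest integer exceeding 21.769 is 22, and checking k=22: (27)/(31) = 0.8710 > 0.87.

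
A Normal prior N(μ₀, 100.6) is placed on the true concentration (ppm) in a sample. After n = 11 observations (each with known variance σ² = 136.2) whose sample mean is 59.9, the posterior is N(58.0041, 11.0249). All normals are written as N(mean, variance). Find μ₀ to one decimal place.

μ₀ = 42.6

With known observation variance, the Normal–Normal posterior has precision τ_n = τ₀ + n/σ² and mean μ_n = (τ₀μ₀ + (n/σ²)x̄)/τ_n.
Here τ₀ = 1/100.6 = 0.009940 and τ_data = 11/136.2 = 0.080764, so τ_n = 0.090704.
Rearranging for μ₀: μ₀ = (μ_n·τ_n − τ_data·x̄)/τ₀ = (58.0041·0.090704 − 0.080764·59.9) / 0.009940 = 0.423440/0.009940 ≈ 42.6.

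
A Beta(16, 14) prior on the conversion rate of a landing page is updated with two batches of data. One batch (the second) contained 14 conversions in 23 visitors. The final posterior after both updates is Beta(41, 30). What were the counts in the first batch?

Because Beta–binomial updating is additive in the counts, the combined data contributed (α_post−α_prior, β_post−β_prior) successes and failures.
Total across both batches: 41−16=25 conversions, 30−14=16 bounces.
Subtract the second batch: 25−14=11 conversions and 16−9=7 bounces.

11 conversions and 7 bounces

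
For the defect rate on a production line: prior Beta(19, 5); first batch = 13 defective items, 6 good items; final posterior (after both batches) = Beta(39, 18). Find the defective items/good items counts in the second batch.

Because Beta–binomial updating is additive in the counts, the combined data contributed (α_post−α_prior, β_post−β_prior) successes and failures.
Total across both batches: 39−19=20 defective items, 18−5=13 good items.
Subtract the first batch: 20−13=7 defective items and 13−6=7 good items.

7 defective items and 7 good items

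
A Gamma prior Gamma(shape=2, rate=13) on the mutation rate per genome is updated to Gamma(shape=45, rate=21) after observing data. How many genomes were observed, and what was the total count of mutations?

Gamma–Poisson conjugacy: posterior shape = α + Σxᵢ, posterior rate = β + n.
Matching: Σxᵢ = 45 − 2 = 43 and n = 21 − 13 = 8.

n = 8 genomes with total 43 mutations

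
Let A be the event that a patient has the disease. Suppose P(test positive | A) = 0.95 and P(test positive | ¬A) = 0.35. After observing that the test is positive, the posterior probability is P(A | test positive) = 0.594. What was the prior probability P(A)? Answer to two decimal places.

P(A) = 0.35

Bayes' rule in odds form gives O(A|E) = O(A)·[P(E|A)/P(E|¬A)], hence O(A) = O(A|E)/LR.
Posterior odds = 0.594/(1−0.594) = 1.4631. LR = 0.95/0.35 = 2.7143.
Prior odds = 1.4631/2.7143 = 0.5390, so P(A) = 0.5390/(1+0.5390) ≈ 0.35.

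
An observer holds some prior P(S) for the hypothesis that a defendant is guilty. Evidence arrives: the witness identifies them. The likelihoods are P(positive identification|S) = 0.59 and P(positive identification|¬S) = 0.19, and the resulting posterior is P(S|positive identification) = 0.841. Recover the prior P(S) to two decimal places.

P(S) = 0.63

Bayes' rule in odds form gives O(S|E) = O(S)·[P(E|S)/P(E|¬S)], hence O(S) = O(S|E)/LR.
Posterior odds = 0.841/(1−0.841) = 5.2893. LR = 0.59/0.19 = 3.1053.
Prior odds = 5.2893/3.1053 = 1.7033, so P(S) = 1.7033/(1+1.7033) ≈ 0.63.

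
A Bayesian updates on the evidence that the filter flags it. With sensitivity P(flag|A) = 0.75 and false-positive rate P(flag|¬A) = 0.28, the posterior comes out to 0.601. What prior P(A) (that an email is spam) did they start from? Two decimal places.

In odds form, posterior odds = prior odds × likelihood ratio, so prior odds = posterior odds ÷ LR.
Posterior odds = 0.601/(1−0.601) = 1.5063. LR = 0.75/0.28 = 2.6786.
Prior odds = 1.5063/2.6786 = 0.5623, so P(A) = 0.5623/(1+0.5623) ≈ 0.36.

P(A) = 0.36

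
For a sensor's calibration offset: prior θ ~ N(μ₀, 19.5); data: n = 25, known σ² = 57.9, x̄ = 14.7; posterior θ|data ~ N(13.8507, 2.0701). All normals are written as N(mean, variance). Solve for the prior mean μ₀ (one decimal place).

μ₀ = 6.7

The posterior mean is a precision-weighted average: μ_n = (τ₀μ₀ + τ_data·x̄)/(τ₀+τ_data), with τ₀=1/σ₀² and τ_data=n/σ².
Here τ₀ = 1/19.5 = 0.051282 and τ_data = 25/57.9 = 0.431779, so τ_n = 0.483061.
Rearranging for μ₀: μ₀ = (μ_n·τ_n − τ_data·x̄)/τ₀ = (13.8507·0.483061 − 0.431779·14.7) / 0.051282 = 0.343582/0.051282 ≈ 6.7.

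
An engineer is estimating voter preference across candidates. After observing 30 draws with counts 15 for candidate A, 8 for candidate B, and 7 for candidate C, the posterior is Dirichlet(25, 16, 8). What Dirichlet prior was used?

For a Dirichlet(α) prior with multinomial counts c, the posterior is Dirichlet(α + c) componentwise.
Subtract each count from the matching posterior parameter: 25−15=10, 16−8=8, 8−7=1.

Dirichlet(10, 8, 1)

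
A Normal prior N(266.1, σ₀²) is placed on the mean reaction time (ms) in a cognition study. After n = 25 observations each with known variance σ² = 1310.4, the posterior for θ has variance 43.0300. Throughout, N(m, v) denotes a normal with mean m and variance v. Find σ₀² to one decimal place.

Posterior precision equals prior precision plus data precision: 1/σ_n² = 1/σ₀² + n/σ².
So 1/σ₀² = 1/43.0300 − 25/1310.4 = 0.023240 − 0.019078 = 0.004162.
Hence σ₀² = 1/0.004162 ≈ 240.3.

σ₀² = 240.3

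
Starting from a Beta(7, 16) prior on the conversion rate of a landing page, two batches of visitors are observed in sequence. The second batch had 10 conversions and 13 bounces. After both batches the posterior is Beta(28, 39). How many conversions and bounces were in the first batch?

Because Beta–binomial updating is additive in the counts, the combined data contributed (α_post−α_prior, β_post−β_prior) successes and failures.
Total across both batches: 28−7=21 conversions, 39−16=23 bounces.
Subtract the second batch: 21−10=11 conversions and 23−13=10 bounces.

11 conversions and 10 bounces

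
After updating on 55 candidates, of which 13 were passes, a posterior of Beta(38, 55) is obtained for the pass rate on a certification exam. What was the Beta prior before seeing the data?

Under Beta–binomial conjugacy the posterior parameters are (α+s, β+f).
Subtract the data counts: 38−13=25, 55−42=13.

Beta(25, 13)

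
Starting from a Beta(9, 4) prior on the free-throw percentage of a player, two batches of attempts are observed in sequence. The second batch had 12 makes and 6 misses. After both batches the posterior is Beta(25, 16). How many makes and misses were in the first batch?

Sequential conjugate updates are equivalent to a single update on the pooled data, so total successes = posterior α − prior α and total failures = posterior β − prior β.
Total across both batches: 25−9=16 makes, 16−4=12 misses.
Subtract the second batch: 16−12=4 makes and 12−6=6 misses.

4 makes and 6 misses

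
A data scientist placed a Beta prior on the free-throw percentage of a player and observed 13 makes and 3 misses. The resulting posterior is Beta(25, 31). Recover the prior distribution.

Beta(12, 28)

A Beta(a, b) prior with s successes and f failures in binomial data gives a Beta(a+s, b+f) posterior.
Subtract the data counts: 25−13=12, 31−3=28.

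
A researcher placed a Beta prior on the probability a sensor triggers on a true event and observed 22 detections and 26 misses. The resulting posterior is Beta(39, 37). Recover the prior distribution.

Under Beta–binomial conjugacy the posterior parameters are (a+s, b+f).
Subtract the data counts: 39−22=17, 37−26=11.

Beta(17, 11)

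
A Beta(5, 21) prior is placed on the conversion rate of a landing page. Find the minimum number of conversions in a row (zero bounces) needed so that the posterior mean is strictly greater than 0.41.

k = 10

After k conversions and 0 bounces the posterior is Beta(5+k, 21), with mean (5+k)/(5+21+k).
Set (5+k)/(26+k) > 0.41 and solve: k > (0.41·26 − 5)/(1 − 0.41) = 9.593.
The smallest integer exceeding 9.593 is 10.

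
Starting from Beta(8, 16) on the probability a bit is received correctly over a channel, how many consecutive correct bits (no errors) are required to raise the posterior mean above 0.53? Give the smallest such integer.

After k correct bits and 0 errors the posterior is Beta(8+k, 16), with mean (8+k)/(8+16+k).
Set (8+k)/(24+k) > 0.53 and solve: k > (0.53·24 − 8)/(1 − 0.53) = 10.043.
The smallest integer exceeding 10.043 is 11.

k = 11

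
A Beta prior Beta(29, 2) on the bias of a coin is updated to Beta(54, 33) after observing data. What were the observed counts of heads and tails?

A Beta(a, b) prior with s successes and f failures in binomial data gives a Beta(a+s, b+f) posterior.
Match parameters: s=54−29=25, f=33−2=31.

25 heads and 31 tails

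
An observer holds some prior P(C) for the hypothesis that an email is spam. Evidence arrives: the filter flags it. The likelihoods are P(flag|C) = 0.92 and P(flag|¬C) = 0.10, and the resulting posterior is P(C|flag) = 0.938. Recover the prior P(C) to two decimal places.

Bayes' rule in odds form gives O(C|E) = O(C)·[P(E|C)/P(E|¬C)], hence O(C) = O(C|E)/LR.
Posterior odds = 0.938/(1−0.938) = 15.1290. LR = 0.92/0.10 = 9.2000.
Prior odds = 15.1290/9.2000 = 1.6445, so P(C) = 1.6445/(1+1.6445) ≈ 0.62.

P(C) = 0.62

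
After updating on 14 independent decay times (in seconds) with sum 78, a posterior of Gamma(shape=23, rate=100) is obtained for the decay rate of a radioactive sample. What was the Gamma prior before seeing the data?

For an exponential likelihood with a Gamma(α, β) prior on the rate, n observations with total T give posterior Gamma(α+n, β+T).
So α = 23 − 14 = 9 and β = 100 − 78 = 22.

Gamma(shape=9, rate=22)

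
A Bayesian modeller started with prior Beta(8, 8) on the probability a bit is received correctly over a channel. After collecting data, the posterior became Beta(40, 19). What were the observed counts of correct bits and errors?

32 correct bits and 11 errors

Beta is conjugate to the binomial likelihood: posterior = Beta(a+s, b+f).
Match parameters: s=40−8=32, f=19−8=11.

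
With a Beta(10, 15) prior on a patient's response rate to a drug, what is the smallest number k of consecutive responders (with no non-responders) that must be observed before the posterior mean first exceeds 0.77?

After k responders and 0 non-responders the posterior is Beta(10+k, 15), with mean (10+k)/(10+15+k).
Set (10+k)/(25+k) > 0.77 and solve: k > (0.77·25 − 10)/(1 − 0.77) = 40.217.
The smallest integer exceeding 40.217 is 41.

k = 41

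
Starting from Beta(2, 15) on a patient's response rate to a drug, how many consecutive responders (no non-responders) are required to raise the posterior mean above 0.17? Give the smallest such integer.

After k responders and 0 non-responders the posterior is Beta(2+k, 15), with mean (2+k)/(2+15+k).
Set (2+k)/(17+k) > 0.17 and solve: k > (0.17·17 − 2)/(1 − 0.17) = 1.072.
The smallest integer exceeding 1.072 is 2, and checking k=2: (4)/(19) = 0.2105 > 0.17.

k = 2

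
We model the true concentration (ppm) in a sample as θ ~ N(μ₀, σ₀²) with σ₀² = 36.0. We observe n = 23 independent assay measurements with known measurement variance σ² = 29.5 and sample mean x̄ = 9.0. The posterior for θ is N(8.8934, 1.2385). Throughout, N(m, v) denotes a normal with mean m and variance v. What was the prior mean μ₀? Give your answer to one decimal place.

The posterior mean is a precision-weighted average: μ_n = (τ₀μ₀ + τ_data·x̄)/(τ₀+τ_data), with τ₀=1/σ₀² and τ_data=n/σ².
Here τ₀ = 1/36.0 = 0.027778 and τ_data = 23/29.5 = 0.779661, so τ_n = 0.807439.
Rearranging for μ₀: μ₀ = (μ_n·τ_n − τ_data·x̄)/τ₀ = (8.8934·0.807439 − 0.779661·9.0) / 0.027778 = 0.163929/0.027778 ≈ 5.9.

μ₀ = 5.9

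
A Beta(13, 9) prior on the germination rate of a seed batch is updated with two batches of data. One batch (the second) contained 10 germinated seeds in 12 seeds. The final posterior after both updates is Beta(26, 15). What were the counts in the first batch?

Sequential conjugate updates are equivalent to a single update on the pooled data, so total successes = posterior α − prior α and total failures = posterior β − prior β.
Total across both batches: 26−13=13 germinated seeds, 15−9=6 non-germinating seeds.
Subtract the second batch: 13−10=3 germinated seeds and 6−2=4 non-germinating seeds.

3 germinated seeds and 4 non-germinating seeds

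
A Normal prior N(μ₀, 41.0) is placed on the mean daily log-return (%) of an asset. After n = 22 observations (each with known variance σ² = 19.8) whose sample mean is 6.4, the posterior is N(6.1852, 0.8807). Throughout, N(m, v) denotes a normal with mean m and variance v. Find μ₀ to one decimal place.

With known observation variance, the Normal–Normal posterior has precision τ_n = τ₀ + n/σ² and mean μ_n = (τ₀μ₀ + (n/σ²)x̄)/τ_n.
Here τ₀ = 1/41.0 = 0.024390 and τ_data = 22/19.8 = 1.111111, so τ_n = 1.135501.
Rearranging for μ₀: μ₀ = (μ_n·τ_n − τ_data·x̄)/τ₀ = (6.1852·1.135501 − 1.111111·6.4) / 0.024390 = -0.087810/0.024390 ≈ -3.6.

μ₀ = -3.6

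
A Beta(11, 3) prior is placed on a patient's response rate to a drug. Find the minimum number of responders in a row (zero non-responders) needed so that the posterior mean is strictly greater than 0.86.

After k responders and 0 non-responders the posterior is Beta(11+k, 3), with mean (11+k)/(11+3+k).
Set (11+k)/(14+k) > 0.86 and solve: k > (0.86·14 − 11)/(1 − 0.86) = 7.429.
The smallest integer exceeding 7.429 is 8, and checking k=8: (19)/(22) = 0.8636 > 0.86.

k = 8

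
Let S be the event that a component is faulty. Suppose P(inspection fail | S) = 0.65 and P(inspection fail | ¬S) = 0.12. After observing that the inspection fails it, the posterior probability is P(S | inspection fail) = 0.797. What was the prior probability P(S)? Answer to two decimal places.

P(S) = 0.42

Bayes' rule in odds form gives O(S|E) = O(S)·[P(E|S)/P(E|¬S)], hence O(S) = O(S|E)/LR.
Posterior odds = 0.797/(1−0.797) = 3.9261. LR = 0.65/0.12 = 5.4167.
Prior odds = 3.9261/5.4167 = 0.7248, so P(S) = 0.7248/(1+0.7248) ≈ 0.42.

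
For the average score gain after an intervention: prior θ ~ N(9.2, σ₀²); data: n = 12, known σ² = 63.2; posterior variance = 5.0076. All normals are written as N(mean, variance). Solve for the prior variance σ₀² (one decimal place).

Posterior precision equals prior precision plus data precision: 1/σ_n² = 1/σ₀² + n/σ².
So 1/σ₀² = 1/5.0076 − 12/63.2 = 0.199696 − 0.189873 = 0.009823.
Hence σ₀² = 1/0.009823 ≈ 101.8.

σ₀² = 101.8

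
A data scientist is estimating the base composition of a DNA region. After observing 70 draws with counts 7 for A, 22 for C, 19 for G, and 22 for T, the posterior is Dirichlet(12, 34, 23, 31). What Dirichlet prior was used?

For a Dirichlet(α) prior with multinomial counts c, the posterior is Dirichlet(α + c) componentwise.
Subtract each count from the matching posterior parameter: 12−7=5, 34−22=12, 23−19=4, 31−22=9.

Dirichlet(5, 12, 4, 9)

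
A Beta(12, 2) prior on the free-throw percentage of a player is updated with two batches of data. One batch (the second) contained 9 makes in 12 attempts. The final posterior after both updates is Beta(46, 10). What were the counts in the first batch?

Because Beta–binomial updating is additive in the counts, the combined data contributed (α_post−α_prior, β_post−β_prior) successes and failures.
Total across both batches: 46−12=34 makes, 10−2=8 misses.
Subtract the second batch: 34−9=25 makes and 8−3=5 misses.

25 makes and 5 misses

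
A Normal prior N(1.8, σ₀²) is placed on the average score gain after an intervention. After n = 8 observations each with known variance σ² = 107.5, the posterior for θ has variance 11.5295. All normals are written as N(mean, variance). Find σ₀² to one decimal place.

σ₀² = 81.2

Posterior precision equals prior precision plus data precision: 1/σ_n² = 1/σ₀² + n/σ².
So 1/σ₀² = 1/11.5295 − 8/107.5 = 0.086734 − 0.074419 = 0.012315.
Hence σ₀² = 1/0.012315 ≈ 81.2.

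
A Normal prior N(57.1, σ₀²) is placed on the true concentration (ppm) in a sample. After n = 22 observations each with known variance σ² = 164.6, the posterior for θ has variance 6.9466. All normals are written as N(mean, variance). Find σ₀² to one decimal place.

For the Normal–Normal model with known σ², precisions add: τ_n = τ₀ + n/σ².
So 1/σ₀² = 1/6.9466 − 22/164.6 = 0.143955 − 0.133657 = 0.010298.
Hence σ₀² = 1/0.010298 ≈ 97.1.

σ₀² = 97.1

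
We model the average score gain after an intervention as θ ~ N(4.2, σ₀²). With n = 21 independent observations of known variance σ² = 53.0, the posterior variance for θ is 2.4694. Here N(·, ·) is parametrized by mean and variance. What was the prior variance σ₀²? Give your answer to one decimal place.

For the Normal–Normal model with known σ², precisions add: τ_n = τ₀ + n/σ².
So 1/σ₀² = 1/2.4694 − 21/53.0 = 0.404957 − 0.396226 = 0.008731.
Hence σ₀² = 1/0.008731 ≈ 114.5.

σ₀² = 114.5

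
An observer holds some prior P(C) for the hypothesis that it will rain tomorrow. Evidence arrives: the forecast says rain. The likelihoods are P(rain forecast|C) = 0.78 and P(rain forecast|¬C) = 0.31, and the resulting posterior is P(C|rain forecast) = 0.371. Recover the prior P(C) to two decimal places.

P(C) = 0.19

In odds form, posterior odds = prior odds × likelihood ratio, so prior odds = posterior odds ÷ LR.
Posterior odds = 0.371/(1−0.371) = 0.5898. LR = 0.78/0.31 = 2.5161.
Prior odds = 0.5898/2.5161 = 0.2344, so P(C) = 0.2344/(1+0.2344) ≈ 0.19.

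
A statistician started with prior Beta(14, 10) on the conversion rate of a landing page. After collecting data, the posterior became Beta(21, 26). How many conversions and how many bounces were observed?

7 conversions and 16 bounces

Under Beta–binomial conjugacy the posterior parameters are (a+s, b+f).
Match parameters: s=21−14=7, f=26−10=16.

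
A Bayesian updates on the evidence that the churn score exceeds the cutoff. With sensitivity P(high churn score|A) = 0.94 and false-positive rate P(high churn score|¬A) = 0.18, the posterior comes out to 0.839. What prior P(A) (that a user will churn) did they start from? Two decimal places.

Bayes' rule in odds form gives O(A|E) = O(A)·[P(E|A)/P(E|¬A)], hence O(A) = O(A|E)/LR.
Posterior odds = 0.839/(1−0.839) = 5.2112. LR = 0.94/0.18 = 5.2222.
Prior odds = 5.2112/5.2222 = 0.9979, so P(A) = 0.9979/(1+0.9979) ≈ 0.50.

P(A) = 0.50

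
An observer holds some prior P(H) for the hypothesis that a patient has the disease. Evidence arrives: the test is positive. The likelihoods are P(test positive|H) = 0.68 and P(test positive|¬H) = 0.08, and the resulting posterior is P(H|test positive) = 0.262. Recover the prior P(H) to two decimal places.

In odds form, posterior odds = prior odds × likelihood ratio, so prior odds = posterior odds ÷ LR.
Posterior odds = 0.262/(1−0.262) = 0.3550. LR = 0.68/0.08 = 8.5000.
Prior odds = 0.3550/8.5000 = 0.0418, so P(H) = 0.0418/(1+0.0418) ≈ 0.04.

P(H) = 0.04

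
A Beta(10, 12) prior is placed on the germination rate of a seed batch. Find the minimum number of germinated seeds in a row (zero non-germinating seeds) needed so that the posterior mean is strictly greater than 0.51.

k = 3

After k germinated seeds and 0 non-germinating seeds the posterior is Beta(10+k, 12), with mean (10+k)/(10+12+k).
Set (10+k)/(22+k) > 0.51 and solve: k > (0.51·22 − 10)/(1 − 0.51) = 2.490.
The smallest integer exceeding 2.490 is 3.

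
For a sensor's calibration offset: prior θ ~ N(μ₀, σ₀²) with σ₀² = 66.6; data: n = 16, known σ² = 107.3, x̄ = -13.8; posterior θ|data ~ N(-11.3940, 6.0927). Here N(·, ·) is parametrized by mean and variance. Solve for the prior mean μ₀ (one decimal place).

μ₀ = 12.5

The posterior mean is a precision-weighted average: μ_n = (τ₀μ₀ + τ_data·x̄)/(τ₀+τ_data), with τ₀=1/σ₀² and τ_data=n/σ².
Here τ₀ = 1/66.6 = 0.015015 and τ_data = 16/107.3 = 0.149115, so τ_n = 0.164130.
Rearranging for μ₀: μ₀ = (μ_n·τ_n − τ_data·x̄)/τ₀ = (-11.3940·0.164130 − 0.149115·-13.8) / 0.015015 = 0.187690/0.015015 ≈ 12.5.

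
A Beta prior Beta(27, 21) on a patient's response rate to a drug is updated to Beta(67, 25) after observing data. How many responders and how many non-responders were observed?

A Beta(α, β) prior with s successes and f failures in binomial data gives a Beta(α+s, β+f) posterior.
Match parameters: s=67−27=40, f=25−21=4.

40 responders and 4 non-responders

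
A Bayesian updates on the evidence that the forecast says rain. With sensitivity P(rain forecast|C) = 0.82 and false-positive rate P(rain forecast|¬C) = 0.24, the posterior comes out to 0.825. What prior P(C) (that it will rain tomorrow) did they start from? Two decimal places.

Bayes' rule in odds form gives O(C|E) = O(C)·[P(E|C)/P(E|¬C)], hence O(C) = O(C|E)/LR.
Posterior odds = 0.825/(1−0.825) = 4.7143. LR = 0.82/0.24 = 3.4167.
Prior odds = 4.7143/3.4167 = 1.3798, so P(C) = 1.3798/(1+1.3798) ≈ 0.58.

P(C) = 0.58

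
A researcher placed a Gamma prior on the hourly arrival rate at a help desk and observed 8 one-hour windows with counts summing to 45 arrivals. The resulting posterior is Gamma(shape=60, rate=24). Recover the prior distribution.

Gamma(shape=15, rate=16)

A Gamma(α, β) prior (rate parametrization) on a Poisson rate with n observations summing to S gives posterior Gamma(α+S, β+n).
So α = 60 − 45 = 15 and β = 24 − 8 = 16.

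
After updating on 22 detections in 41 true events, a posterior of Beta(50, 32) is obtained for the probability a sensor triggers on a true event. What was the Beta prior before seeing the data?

Under Beta–binomial conjugacy the posterior parameters are (a+s, b+f).
Subtract the data counts: 50−22=28, 32−19=13.

Beta(28, 13)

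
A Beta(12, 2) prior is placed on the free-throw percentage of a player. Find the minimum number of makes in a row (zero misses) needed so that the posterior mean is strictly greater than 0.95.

k = 27

After k makes and 0 misses the posterior is Beta(12+k, 2), with mean (12+k)/(12+2+k).
Set (12+k)/(14+k) > 0.95 and solve: k > (0.95·14 − 12)/(1 − 0.95) = 26.000.
The smallest integer exceeding 26.000 is 27, and checking k=27: (39)/(41) = 0.9512 > 0.95.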